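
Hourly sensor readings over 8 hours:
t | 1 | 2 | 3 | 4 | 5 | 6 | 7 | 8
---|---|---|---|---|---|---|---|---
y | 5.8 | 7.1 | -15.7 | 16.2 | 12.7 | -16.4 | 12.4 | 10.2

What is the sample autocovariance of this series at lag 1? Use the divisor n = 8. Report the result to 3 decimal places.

-60.770

Mean ȳ = (5.8 + 7.1 − 15.7 + 16.2 + 12.7 − 16.4 + 12.4 + 10.2)/8 = 4.0375
Σ_{t=1}^{7}(y_t−ȳ)(y_{t+1}−ȳ) = -486.1627
γ_1 = -486.1627 / 8 = -60.770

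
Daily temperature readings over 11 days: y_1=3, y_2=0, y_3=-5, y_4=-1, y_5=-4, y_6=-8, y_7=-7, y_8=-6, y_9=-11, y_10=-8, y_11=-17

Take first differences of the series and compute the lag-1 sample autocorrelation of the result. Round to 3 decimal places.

-0.493

First differences Δy: -3, -5, 4, -3, -4, 1, 1, -5, 3, -9
Mean of differences = -2.0000
Numerator Σ(Δy_t−Δȳ)(Δy_{t+1}−Δȳ) = -75.0000
Denominator Σ(Δy_t−Δȳ)² = 152.0000
r_1(Δy) = -75.0000 / 152.0000 = -0.493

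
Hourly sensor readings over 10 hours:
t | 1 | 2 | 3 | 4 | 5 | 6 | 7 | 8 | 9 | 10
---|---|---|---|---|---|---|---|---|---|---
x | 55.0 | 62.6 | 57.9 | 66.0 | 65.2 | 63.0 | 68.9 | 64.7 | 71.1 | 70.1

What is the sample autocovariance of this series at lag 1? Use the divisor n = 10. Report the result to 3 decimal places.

Mean x̄ = (55.0 + 62.6 + 57.9 + 66.0 + 65.2 + 63.0 + 68.9 + 64.7 + 71.1 + 70.1)/10 = 64.4500
Σ_{t=1}^{9}(x_t−x̄)(x_{t+1}−x̄) = 53.4175
γ_1 = 53.4175 / 10 = 5.342

5.342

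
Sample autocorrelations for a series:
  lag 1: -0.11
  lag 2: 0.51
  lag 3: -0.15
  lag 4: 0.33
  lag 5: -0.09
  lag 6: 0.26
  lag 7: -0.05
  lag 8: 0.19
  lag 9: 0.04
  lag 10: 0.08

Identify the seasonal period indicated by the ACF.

The largest autocorrelation is r_2 = 0.51, with weaker echoes at lags 4 (0.33), 6 (0.26) and 8 (0.19); the remaining lags stay at or below 0.08.
The dominant spike at lag 2 indicates a seasonal period of 2.

2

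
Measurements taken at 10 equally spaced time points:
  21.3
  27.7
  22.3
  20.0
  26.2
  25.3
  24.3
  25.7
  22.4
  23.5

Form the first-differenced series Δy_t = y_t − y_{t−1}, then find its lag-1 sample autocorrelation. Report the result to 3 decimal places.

First differences Δy: 6.4, -5.4, -2.3, 6.2, -0.9, -1.0, 1.4, -3.3, 1.1
Mean of differences = 0.2444
Numerator Σ(Δy_t−Δȳ)(Δy_{t+1}−Δȳ) = -49.4942
Denominator Σ(Δy_t−Δȳ)² = 129.1822
r_1(Δy) = -49.4942 / 129.1822 = -0.383

-0.383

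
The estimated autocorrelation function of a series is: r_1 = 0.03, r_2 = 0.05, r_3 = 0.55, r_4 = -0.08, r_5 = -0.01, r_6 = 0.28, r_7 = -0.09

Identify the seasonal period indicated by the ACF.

The largest autocorrelation is r_3 = 0.55, with a weaker echo at lag 6 (0.28); the remaining lags stay at or below 0.05.
The dominant spike at lag 3 indicates a seasonal period of 3.

3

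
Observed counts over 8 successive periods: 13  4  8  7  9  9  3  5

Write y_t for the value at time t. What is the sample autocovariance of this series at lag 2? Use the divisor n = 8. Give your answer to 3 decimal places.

-0.672

Mean ȳ = (13 + 4 + 8 + 7 + 9 + 9 + 3 + 5)/8 = 7.2500
Deviations: 5.7500, -3.2500, 0.7500, -0.2500, 1.7500, 1.7500, -4.2500, -2.2500
Σ_{t=1}^{6}(y_t−ȳ)(y_{t+2}−ȳ) = -5.3750
γ_2 = -5.3750 / 8 = -0.672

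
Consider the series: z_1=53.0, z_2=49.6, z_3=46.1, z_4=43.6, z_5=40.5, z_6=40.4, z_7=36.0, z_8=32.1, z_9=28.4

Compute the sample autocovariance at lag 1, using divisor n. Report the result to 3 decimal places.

35.428

Mean z̄ = (53.0 + 49.6 + 46.1 + 43.6 + 40.5 + 40.4 + 36.0 + 32.1 + 28.4)/9 = 41.0778
Σ_{t=1}^{8}(z_t−z̄)(z_{t+1}−z̄) = 318.8528
γ_1 = 318.8528 / 9 = 35.428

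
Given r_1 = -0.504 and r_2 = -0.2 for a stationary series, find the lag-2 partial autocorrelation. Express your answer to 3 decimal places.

φ_{22} = (r_2 − r_1²) / (1 − r_1²)
r_1² = (-0.504)² = 0.254016
Numerator = -0.2 − 0.2540 = -0.4540; denominator = 1 − 0.2540 = 0.7460
φ_{22} = -0.4540 / 0.7460 = -0.609

-0.609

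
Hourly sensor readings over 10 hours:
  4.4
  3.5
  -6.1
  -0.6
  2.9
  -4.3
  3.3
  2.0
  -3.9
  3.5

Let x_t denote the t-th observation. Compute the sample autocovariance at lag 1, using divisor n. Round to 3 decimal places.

Mean x̄ = (4.4 + 3.5 − 6.1 − 0.6 + 2.9 − 4.3 + 3.3 + 2.0 − 3.9 + 3.5)/10 = 0.4700
Σ_{t=1}^{9}(x_t−x̄)(x_{t+1}−x̄) = -44.2569
γ_1 = -44.2569 / 10 = -4.426

-4.426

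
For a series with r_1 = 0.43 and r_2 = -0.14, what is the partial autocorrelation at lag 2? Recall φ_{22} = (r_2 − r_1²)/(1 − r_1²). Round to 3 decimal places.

φ_{22} = (r_2 − r_1²) / (1 − r_1²)
r_1² = (0.43)² = 0.1849
Numerator = -0.14 − 0.1849 = -0.3249; denominator = 1 − 0.1849 = 0.8151
φ_{22} = -0.3249 / 0.8151 = -0.399

-0.399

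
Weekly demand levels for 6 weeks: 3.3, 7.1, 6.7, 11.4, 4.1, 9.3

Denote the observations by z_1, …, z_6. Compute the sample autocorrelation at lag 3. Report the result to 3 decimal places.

Mean z̄ = (3.3 + 7.1 + 6.7 + 11.4 + 4.1 + 9.3)/6 = 6.9833
Deviations from mean: -3.6833, 0.1167, -0.2833, 4.4167, -2.8833, 2.3167
Σ(z_t−z̄)(z_{t+3}−z̄) = (-16.2681) + (-0.3364) + (-0.6564) = -17.2608
Denominator Σ(z_t−z̄)² = 46.8483
r_3 = -17.2608 / 46.8483 = -0.368

-0.368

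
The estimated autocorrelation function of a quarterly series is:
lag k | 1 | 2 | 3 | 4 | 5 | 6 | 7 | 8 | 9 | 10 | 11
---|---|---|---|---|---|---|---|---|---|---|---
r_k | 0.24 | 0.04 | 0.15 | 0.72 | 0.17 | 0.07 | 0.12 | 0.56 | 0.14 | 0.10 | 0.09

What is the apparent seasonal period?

The largest autocorrelation is r_4 = 0.72, with a weaker echo at lag 8 (0.56); the remaining lags stay at or below 0.24. The elevated value at lag 1 (0.24), dropping to 0.04 at lag 2, reflects decaying short-term dependence rather than seasonality.
The dominant spike at lag 4 indicates a seasonal period of 4.

4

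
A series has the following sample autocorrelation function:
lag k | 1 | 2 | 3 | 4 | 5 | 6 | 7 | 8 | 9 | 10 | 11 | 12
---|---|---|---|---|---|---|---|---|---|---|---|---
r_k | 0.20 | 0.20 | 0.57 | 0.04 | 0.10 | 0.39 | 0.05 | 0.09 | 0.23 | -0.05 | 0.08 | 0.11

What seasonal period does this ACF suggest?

The largest autocorrelation is r_3 = 0.57, with weaker echoes at lags 6 (0.39) and 9 (0.23); the remaining lags stay at or below 0.20.
The dominant spike at lag 3 indicates a seasonal period of 3.

3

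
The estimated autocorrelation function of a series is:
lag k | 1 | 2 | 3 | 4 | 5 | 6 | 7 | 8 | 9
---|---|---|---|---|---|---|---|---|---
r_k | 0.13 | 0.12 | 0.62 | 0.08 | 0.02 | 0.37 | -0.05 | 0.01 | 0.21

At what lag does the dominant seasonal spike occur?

3

The largest autocorrelation is r_3 = 0.62, with weaker echoes at lags 6 (0.37) and 9 (0.21); the remaining lags stay at or below 0.13.
The dominant spike at lag 3 indicates a seasonal period of 3.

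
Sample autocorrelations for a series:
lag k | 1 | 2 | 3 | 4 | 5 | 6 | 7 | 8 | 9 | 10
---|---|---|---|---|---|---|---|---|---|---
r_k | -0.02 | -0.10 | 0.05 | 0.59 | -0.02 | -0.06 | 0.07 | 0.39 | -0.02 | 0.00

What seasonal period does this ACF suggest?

The largest autocorrelation is r_4 = 0.59, with a weaker echo at lag 8 (0.39); the remaining lags stay at or below 0.07.
The dominant spike at lag 4 indicates a seasonal period of 4.

4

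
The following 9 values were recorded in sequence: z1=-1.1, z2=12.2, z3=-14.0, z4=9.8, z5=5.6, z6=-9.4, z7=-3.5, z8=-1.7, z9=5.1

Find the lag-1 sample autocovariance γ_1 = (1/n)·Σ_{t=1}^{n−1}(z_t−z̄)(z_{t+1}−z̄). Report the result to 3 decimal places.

Mean z̄ = (-1.1 + 12.2 − 14.0 + 9.8 + 5.6 − 9.4 − 3.5 − 1.7 + 5.1)/9 = 0.3333
Σ_{t=1}^{8}(z_t−z̄)(z_{t+1}−z̄) = -288.7778
γ_1 = -288.7778 / 9 = -32.086

-32.086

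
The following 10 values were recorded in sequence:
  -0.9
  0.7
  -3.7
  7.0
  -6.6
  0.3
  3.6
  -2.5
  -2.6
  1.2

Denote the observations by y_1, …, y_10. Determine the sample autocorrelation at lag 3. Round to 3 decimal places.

Mean ȳ = (-0.9 + 0.7 − 3.7 + 7.0 − 6.6 + 0.3 + 3.6 − 2.5 − 2.6 + 1.2)/10 = -0.3500
Σ(y_t−ȳ)(y_{t+3}−ȳ) = (-4.0425) + (-6.5625) + (-2.1775) + (29.0325) + (13.4375) + (-1.4625) + (6.1225) = 34.3475
Denominator Σ(y_t−ȳ)² = 133.8250
r_3 = 34.3475 / 133.8250 = 0.257

0.257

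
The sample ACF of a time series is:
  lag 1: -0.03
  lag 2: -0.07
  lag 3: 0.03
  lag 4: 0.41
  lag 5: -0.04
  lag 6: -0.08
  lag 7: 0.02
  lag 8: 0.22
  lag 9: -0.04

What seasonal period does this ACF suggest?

4

The largest autocorrelation is r_4 = 0.41, with a weaker echo at lag 8 (0.22); the remaining lags stay at or below 0.03.
The dominant spike at lag 4 indicates a seasonal period of 4.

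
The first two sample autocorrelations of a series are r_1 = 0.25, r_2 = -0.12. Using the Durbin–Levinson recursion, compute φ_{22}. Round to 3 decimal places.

-0.195

φ_{22} = (r_2 − r_1²) / (1 − r_1²)
r_1² = (0.25)² = 0.0625
Numerator = -0.12 − 0.0625 = -0.1825; denominator = 1 − 0.0625 = 0.9375
φ_{22} = -0.1825 / 0.9375 = -0.195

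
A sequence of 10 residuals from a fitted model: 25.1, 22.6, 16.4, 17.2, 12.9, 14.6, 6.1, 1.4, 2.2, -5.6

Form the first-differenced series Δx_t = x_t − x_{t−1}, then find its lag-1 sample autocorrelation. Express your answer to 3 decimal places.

-0.560

First differences Δx: -2.5, -6.2, 0.8, -4.3, 1.7, -8.5, -4.7, 0.8, -7.8
Mean of differences = -3.4111
Numerator Σ(Δx_t−Δx̄)(Δx_{t+1}−Δx̄) = -65.9323
Denominator Σ(Δx_t−Δx̄)² = 117.8089
r_1(Δx) = -65.9323 / 117.8089 = -0.560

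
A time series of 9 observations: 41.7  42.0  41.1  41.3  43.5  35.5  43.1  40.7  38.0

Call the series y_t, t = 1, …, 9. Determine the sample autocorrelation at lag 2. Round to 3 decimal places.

Mean ȳ = (41.7 + 42.0 + 41.1 + 41.3 + 43.5 + 35.5 + 43.1 + 40.7 + 38.0)/9 = 40.7667
Σ(y_t−ȳ)(y_{t+2}−ȳ) = (0.3111) + (0.6578) + (0.9111) + (-2.8089) + (6.3778) + (0.3511) + (-6.4556) = -0.6556
Denominator Σ(y_t−ȳ)² = 51.1000
r_2 = -0.6556 / 51.1000 = -0.013

-0.013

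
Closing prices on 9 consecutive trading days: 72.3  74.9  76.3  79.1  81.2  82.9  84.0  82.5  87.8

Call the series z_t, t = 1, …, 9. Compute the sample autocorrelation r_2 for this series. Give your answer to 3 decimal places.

Mean z̄ = (72.3 + 74.9 + 76.3 + 79.1 + 81.2 + 82.9 + 84.0 + 82.5 + 87.8)/9 = 80.1111
Σ(z_t−z̄)(z_{t+2}−z̄) = (29.7690) + (5.2690) + (-4.1499) + (-2.8199) + (4.2346) + (6.6623) + (29.9012) = 68.8664
Denominator Σ(z_t−z̄)² = 192.6289
r_2 = 68.8664 / 192.6289 = 0.358

0.358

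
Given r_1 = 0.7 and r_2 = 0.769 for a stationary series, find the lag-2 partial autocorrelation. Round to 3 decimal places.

0.547

φ_{22} = (r_2 − r_1²) / (1 − r_1²)
r_1² = (0.7)² = 0.49
Numerator = 0.769 − 0.4900 = 0.2790; denominator = 1 − 0.4900 = 0.5100
φ_{22} = 0.2790 / 0.5100 = 0.547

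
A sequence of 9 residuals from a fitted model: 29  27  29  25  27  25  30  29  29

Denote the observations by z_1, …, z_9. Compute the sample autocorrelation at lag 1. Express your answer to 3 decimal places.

-0.107

Mean z̄ = (29 + 27 + 29 + 25 + 27 + 25 + 30 + 29 + 29)/9 = 27.7778
Numerator Σ_{t=1}^{8}(z_t−z̄)(z_{t+1}−z̄) = -2.9383
Denominator Σ(z_t−z̄)² = 27.5556
r_1 = -2.9383 / 27.5556 = -0.107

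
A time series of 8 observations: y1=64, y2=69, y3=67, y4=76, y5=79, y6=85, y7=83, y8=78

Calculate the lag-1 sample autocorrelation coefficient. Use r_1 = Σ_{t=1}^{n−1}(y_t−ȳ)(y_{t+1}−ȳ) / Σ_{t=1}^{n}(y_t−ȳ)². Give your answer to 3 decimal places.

Mean ȳ = (64 + 69 + 67 + 76 + 79 + 85 + 83 + 78)/8 = 75.1250
Σ(y_t−ȳ)(y_{t+1}−ȳ) = (68.1406) + (49.7656) + (-7.1094) + (3.3906) + (38.2656) + (77.7656) + (22.6406) = 252.8594
Denominator Σ(y_t−ȳ)² = 410.8750
r_1 = 252.8594 / 410.8750 = 0.615

0.615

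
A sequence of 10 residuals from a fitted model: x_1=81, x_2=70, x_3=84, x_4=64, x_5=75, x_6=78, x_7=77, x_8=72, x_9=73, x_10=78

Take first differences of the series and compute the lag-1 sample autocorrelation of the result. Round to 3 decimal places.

-0.688

First differences Δx: -11, 14, -20, 11, 3, -1, -5, 1, 5
Mean of differences = -0.3333
Numerator Σ(Δx_t−Δx̄)(Δx_{t+1}−Δx̄) = -618.1111
Denominator Σ(Δx_t−Δx̄)² = 898.0000
r_1(Δx) = -618.1111 / 898.0000 = -0.688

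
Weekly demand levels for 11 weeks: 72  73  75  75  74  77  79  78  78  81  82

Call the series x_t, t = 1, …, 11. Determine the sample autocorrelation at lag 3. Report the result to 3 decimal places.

Mean x̄ = (72 + 73 + 75 + 75 + 74 + 77 + 79 + 78 + 78 + 81 + 82)/11 = 76.7273
Numerator Σ_{t=1}^{8}(x_t−x̄)(x_{t+3}−x̄) = 27.2314
Denominator Σ(x_t−x̄)² = 104.1818
r_3 = 27.2314 / 104.1818 = 0.261

0.261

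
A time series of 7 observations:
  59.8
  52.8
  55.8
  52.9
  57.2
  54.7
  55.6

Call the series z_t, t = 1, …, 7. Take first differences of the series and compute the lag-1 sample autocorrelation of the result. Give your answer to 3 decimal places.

-0.610

First differences Δz: -7.0, 3.0, -2.9, 4.3, -2.5, 0.9
Mean of differences = -0.7000
Numerator Σ(Δz_t−Δz̄)(Δz_{t+1}−Δz̄) = -54.3300
Denominator Σ(Δz_t−Δz̄)² = 89.0200
r_1(Δz) = -54.3300 / 89.0200 = -0.610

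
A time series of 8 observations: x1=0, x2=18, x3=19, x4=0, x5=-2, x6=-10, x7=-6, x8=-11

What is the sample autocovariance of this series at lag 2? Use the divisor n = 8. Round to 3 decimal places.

9.375

Mean x̄ = (0 + 18 + 19 + 0 − 2 − 10 − 6 − 11)/8 = 1.0000
Σ_{t=1}^{6}(x_t−x̄)(x_{t+2}−x̄) = 75.0000
γ_2 = 75.0000 / 8 = 9.375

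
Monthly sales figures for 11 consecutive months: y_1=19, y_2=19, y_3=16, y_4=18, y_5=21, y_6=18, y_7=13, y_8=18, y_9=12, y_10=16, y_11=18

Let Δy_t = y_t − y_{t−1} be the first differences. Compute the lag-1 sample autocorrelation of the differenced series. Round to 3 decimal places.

-0.477

First differences Δy: 0, -3, 2, 3, -3, -5, 5, -6, 4, 2
Mean of differences = -0.1000
Numerator Σ(Δy_t−Δȳ)(Δy_{t+1}−Δȳ) = -65.3100
Denominator Σ(Δy_t−Δȳ)² = 136.9000
r_1(Δy) = -65.3100 / 136.9000 = -0.477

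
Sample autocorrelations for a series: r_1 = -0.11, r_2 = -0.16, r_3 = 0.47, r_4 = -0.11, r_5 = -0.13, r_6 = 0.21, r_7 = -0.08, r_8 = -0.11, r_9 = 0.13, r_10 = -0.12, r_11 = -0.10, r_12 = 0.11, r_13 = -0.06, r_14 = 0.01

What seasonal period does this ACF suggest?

The largest autocorrelation is r_3 = 0.47, with a weaker echo at lag 6 (0.21); the remaining lags stay at or below 0.13.
The dominant spike at lag 3 indicates a seasonal period of 3.

3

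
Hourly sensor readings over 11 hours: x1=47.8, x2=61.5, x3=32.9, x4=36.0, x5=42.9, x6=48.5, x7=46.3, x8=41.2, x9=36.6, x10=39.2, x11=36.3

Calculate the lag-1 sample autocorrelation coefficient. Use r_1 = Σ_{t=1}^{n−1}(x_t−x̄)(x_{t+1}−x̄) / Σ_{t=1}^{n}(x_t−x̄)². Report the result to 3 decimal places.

0.069

Mean x̄ = (47.8 + 61.5 + 32.9 + 36.0 + 42.9 + 48.5 + 46.3 + 41.2 + 36.6 + 39.2 + 36.3)/11 = 42.6545
Numerator Σ_{t=1}^{10}(x_t−x̄)(x_{t+1}−x̄) = 45.5343
Denominator Σ(x_t−x̄)² = 659.6673
r_1 = 45.5343 / 659.6673 = 0.069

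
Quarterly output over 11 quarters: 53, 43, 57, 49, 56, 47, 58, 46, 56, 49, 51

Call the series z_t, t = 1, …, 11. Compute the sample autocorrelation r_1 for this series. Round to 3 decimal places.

-0.818

Mean z̄ = (53 + 43 + 57 + 49 + 56 + 47 + 58 + 46 + 56 + 49 + 51)/11 = 51.3636
Numerator Σ_{t=1}^{10}(z_t−z̄)(z_{t+1}−z̄) = -204.8595
Denominator Σ(z_t−z̄)² = 250.5455
r_1 = -204.8595 / 250.5455 = -0.818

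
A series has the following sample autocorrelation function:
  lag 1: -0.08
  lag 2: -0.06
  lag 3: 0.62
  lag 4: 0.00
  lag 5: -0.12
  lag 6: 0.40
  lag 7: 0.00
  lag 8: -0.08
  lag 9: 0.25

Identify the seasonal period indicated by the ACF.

The largest autocorrelation is r_3 = 0.62, with weaker echoes at lags 6 (0.40) and 9 (0.25); the remaining lags stay at or below 0.00.
The dominant spike at lag 3 indicates a seasonal period of 3.

3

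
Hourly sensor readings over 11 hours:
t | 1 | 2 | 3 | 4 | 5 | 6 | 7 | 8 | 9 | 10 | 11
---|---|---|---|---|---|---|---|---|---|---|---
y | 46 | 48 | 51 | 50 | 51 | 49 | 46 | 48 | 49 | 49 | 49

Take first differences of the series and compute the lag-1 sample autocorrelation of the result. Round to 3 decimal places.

First differences Δy: 2, 3, -1, 1, -2, -3, 2, 1, 0, 0
Mean of differences = 0.3000
Numerator Σ(Δy_t−Δȳ)(Δy_{t+1}−Δȳ) = 1.6100
Denominator Σ(Δy_t−Δȳ)² = 32.1000
r_1(Δy) = 1.6100 / 32.1000 = 0.050

0.050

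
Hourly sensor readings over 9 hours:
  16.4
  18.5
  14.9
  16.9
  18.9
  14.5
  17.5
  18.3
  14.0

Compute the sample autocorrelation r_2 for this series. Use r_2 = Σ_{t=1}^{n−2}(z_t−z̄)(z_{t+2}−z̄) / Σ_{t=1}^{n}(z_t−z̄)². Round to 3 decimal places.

-0.279

Mean z̄ = (16.4 + 18.5 + 14.9 + 16.9 + 18.9 + 14.5 + 17.5 + 18.3 + 14.0)/9 = 16.6556
Numerator Σ_{t=1}^{7}(z_t−z̄)(z_{t+2}−z̄) = -7.4595
Denominator Σ(z_t−z̄)² = 26.7622
r_2 = -7.4595 / 26.7622 = -0.279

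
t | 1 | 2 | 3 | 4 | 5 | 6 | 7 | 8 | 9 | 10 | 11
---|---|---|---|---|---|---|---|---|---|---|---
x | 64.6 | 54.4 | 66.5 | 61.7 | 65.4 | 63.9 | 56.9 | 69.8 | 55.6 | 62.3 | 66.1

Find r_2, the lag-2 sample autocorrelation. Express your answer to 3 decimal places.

Mean x̄ = (64.6 + 54.4 + 66.5 + 61.7 + 65.4 + 63.9 + 56.9 + 69.8 + 55.6 + 62.3 + 66.1)/11 = 62.4727
Numerator Σ_{t=1}^{9}(x_t−x̄)(x_{t+2}−x̄) = 31.7412
Denominator Σ(x_t−x̄)² = 242.2818
r_2 = 31.7412 / 242.2818 = 0.131

0.131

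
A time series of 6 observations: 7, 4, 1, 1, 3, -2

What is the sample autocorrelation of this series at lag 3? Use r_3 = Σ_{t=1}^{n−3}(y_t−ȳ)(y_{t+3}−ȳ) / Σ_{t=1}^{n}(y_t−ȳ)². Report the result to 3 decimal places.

0.014

Mean ȳ = (7 + 4 + 1 + 1 + 3 − 2)/6 = 2.3333
Deviations from mean: 4.6667, 1.6667, -1.3333, -1.3333, 0.6667, -4.3333
Σ(y_t−ȳ)(y_{t+3}−ȳ) = (-6.2222) + (1.1111) + (5.7778) = 0.6667
Denominator Σ(y_t−ȳ)² = 47.3333
r_3 = 0.6667 / 47.3333 = 0.014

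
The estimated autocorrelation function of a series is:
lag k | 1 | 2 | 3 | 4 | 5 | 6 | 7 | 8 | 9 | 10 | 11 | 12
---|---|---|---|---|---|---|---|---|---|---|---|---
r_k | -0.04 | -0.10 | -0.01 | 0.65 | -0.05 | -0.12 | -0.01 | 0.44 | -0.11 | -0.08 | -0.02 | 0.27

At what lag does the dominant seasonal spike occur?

The largest autocorrelation is r_4 = 0.65, with weaker echoes at lags 8 (0.44) and 12 (0.27); the remaining lags stay at or below -0.01.
The dominant spike at lag 4 indicates a seasonal period of 4.

4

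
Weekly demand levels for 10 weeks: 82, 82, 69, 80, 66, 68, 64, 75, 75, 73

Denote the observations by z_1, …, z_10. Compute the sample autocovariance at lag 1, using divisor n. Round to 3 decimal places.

3.584

Mean z̄ = (82 + 82 + 69 + 80 + 66 + 68 + 64 + 75 + 75 + 73)/10 = 73.4000
Σ_{t=1}^{9}(z_t−z̄)(z_{t+1}−z̄) = 35.8400
γ_1 = 35.8400 / 10 = 3.584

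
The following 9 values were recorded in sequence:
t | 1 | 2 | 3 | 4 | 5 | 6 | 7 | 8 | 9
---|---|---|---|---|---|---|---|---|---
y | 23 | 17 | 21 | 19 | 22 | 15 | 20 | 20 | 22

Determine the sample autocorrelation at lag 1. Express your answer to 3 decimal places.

-0.486

Mean ȳ = (23 + 17 + 21 + 19 + 22 + 15 + 20 + 20 + 22)/9 = 19.8889
Numerator Σ_{t=1}^{8}(y_t−ȳ)(y_{t+1}−ȳ) = -25.6790
Denominator Σ(y_t−ȳ)² = 52.8889
r_1 = -25.6790 / 52.8889 = -0.486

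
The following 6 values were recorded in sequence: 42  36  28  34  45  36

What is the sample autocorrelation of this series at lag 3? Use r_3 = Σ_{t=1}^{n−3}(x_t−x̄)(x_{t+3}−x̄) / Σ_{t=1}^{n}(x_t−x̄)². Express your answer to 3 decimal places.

-0.078

Mean x̄ = (42 + 36 + 28 + 34 + 45 + 36)/6 = 36.8333
Σ(x_t−x̄)(x_{t+3}−x̄) = (-14.6389) + (-6.8056) + (7.3611) = -14.0833
Denominator Σ(x_t−x̄)² = 180.8333
r_3 = -14.0833 / 180.8333 = -0.078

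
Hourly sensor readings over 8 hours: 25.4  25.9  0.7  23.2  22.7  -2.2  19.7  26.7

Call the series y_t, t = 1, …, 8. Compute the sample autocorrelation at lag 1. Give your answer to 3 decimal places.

Mean ȳ = (25.4 + 25.9 + 0.7 + 23.2 + 22.7 − 2.2 + 19.7 + 26.7)/8 = 17.7625
Σ(y_t−ȳ)(y_{t+1}−ȳ) = (62.1502) + (-138.8461) + (-92.7773) + (26.8477) + (-98.5648) + (-38.6773) + (17.3164) = -262.5514
Denominator Σ(y_t−ȳ)² = 951.7588
r_1 = -262.5514 / 951.7588 = -0.276

-0.276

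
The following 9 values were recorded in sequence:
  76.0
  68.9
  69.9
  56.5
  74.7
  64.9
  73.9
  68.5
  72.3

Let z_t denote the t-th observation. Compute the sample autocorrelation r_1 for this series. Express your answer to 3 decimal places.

-0.445

Mean z̄ = (76.0 + 68.9 + 69.9 + 56.5 + 74.7 + 64.9 + 73.9 + 68.5 + 72.3)/9 = 69.5111
Numerator Σ_{t=1}^{8}(z_t−z̄)(z_{t+1}−z̄) = -128.1979
Denominator Σ(z_t−z̄)² = 288.1689
r_1 = -128.1979 / 288.1689 = -0.445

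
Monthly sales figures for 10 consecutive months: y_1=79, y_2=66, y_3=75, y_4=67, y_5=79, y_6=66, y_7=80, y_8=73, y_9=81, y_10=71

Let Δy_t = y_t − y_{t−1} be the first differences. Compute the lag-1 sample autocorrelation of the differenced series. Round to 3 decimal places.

-0.821

First differences Δy: -13, 9, -8, 12, -13, 14, -7, 8, -10
Mean of differences = -0.8889
Numerator Σ(Δy_t−Δȳ)(Δy_{t+1}−Δȳ) = -844.4568
Denominator Σ(Δy_t−Δȳ)² = 1028.8889
r_1(Δy) = -844.4568 / 1028.8889 = -0.821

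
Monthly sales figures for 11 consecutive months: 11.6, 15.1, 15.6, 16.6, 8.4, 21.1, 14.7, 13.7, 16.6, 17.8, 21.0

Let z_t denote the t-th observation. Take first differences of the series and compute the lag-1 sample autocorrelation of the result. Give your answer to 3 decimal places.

-0.623

First differences Δz: 3.5, 0.5, 1.0, -8.2, 12.7, -6.4, -1.0, 2.9, 1.2, 3.2
Mean of differences = 0.9400
Numerator Σ(Δz_t−Δz̄)(Δz_{t+1}−Δz̄) = -183.9716
Denominator Σ(Δz_t−Δz̄)² = 295.2440
r_1(Δz) = -183.9716 / 295.2440 = -0.623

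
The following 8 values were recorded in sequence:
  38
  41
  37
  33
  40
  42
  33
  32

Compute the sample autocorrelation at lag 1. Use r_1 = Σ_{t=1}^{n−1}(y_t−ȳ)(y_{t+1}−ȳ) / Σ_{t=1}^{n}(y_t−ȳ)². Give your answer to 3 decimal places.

0.065

Mean ȳ = (38 + 41 + 37 + 33 + 40 + 42 + 33 + 32)/8 = 37.0000
Deviations from mean: 1.0000, 4.0000, 0.0000, -4.0000, 3.0000, 5.0000, -4.0000, -5.0000
Σ(y_t−ȳ)(y_{t+1}−ȳ) = (4.0000) + (0.0000) + (0.0000) + (-12.0000) + (15.0000) + (-20.0000) + (20.0000) = 7.0000
Denominator Σ(y_t−ȳ)² = 108.0000
r_1 = 7.0000 / 108.0000 = 0.065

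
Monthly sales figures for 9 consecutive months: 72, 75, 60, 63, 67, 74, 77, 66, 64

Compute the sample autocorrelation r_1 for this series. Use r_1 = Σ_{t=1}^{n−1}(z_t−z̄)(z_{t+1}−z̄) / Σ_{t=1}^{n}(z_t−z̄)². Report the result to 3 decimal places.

0.176

Mean z̄ = (72 + 75 + 60 + 63 + 67 + 74 + 77 + 66 + 64)/9 = 68.6667
Numerator Σ_{t=1}^{8}(z_t−z̄)(z_{t+1}−z̄) = 50.5556
Denominator Σ(z_t−z̄)² = 288.0000
r_1 = 50.5556 / 288.0000 = 0.176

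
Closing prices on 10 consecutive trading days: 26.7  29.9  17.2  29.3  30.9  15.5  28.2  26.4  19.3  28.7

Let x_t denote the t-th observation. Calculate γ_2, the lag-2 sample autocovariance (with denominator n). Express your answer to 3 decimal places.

Mean x̄ = (26.7 + 29.9 + 17.2 + 29.3 + 30.9 + 15.5 + 28.2 + 26.4 + 19.3 + 28.7)/10 = 25.2100
Σ_{t=1}^{8}(x_t−x̄)(x_{t+2}−x̄) = -86.1032
γ_2 = -86.1032 / 10 = -8.610

-8.610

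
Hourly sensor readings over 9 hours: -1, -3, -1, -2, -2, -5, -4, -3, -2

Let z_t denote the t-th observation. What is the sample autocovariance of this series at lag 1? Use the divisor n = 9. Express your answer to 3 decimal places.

0.262

Mean z̄ = (-1 − 3 − 1 − 2 − 2 − 5 − 4 − 3 − 2)/9 = -2.5556
Σ_{t=1}^{8}(z_t−z̄)(z_{t+1}−z̄) = 2.3580
γ_1 = 2.3580 / 9 = 0.262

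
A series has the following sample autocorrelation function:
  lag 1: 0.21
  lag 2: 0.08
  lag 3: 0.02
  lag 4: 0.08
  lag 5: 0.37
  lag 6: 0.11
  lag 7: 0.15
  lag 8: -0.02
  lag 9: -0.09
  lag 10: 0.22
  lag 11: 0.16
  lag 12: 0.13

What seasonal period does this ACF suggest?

The largest autocorrelation is r_5 = 0.37, with a weaker echo at lag 10 (0.22); the remaining lags stay at or below 0.21. The elevated value at lag 1 (0.21), dropping to 0.08 at lag 2, reflects decaying short-term dependence rather than seasonality.
The dominant spike at lag 5 indicates a seasonal period of 5.

5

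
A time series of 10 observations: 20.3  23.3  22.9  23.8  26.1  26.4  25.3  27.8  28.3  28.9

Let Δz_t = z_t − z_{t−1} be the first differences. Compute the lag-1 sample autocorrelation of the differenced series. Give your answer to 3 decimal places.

-0.396

First differences Δz: 3.0, -0.4, 0.9, 2.3, 0.3, -1.1, 2.5, 0.5, 0.6
Mean of differences = 0.9556
Numerator Σ(Δz_t−Δz̄)(Δz_{t+1}−Δz̄) = -6.0209
Denominator Σ(Δz_t−Δz̄)² = 15.2022
r_1(Δz) = -6.0209 / 15.2022 = -0.396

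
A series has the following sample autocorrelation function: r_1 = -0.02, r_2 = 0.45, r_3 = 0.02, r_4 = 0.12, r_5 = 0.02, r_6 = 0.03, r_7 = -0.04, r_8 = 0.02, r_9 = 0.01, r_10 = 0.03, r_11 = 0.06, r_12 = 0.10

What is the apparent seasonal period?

2

The largest autocorrelation is r_2 = 0.45; the remaining lags stay at or below 0.12.
The dominant spike at lag 2 indicates a seasonal period of 2.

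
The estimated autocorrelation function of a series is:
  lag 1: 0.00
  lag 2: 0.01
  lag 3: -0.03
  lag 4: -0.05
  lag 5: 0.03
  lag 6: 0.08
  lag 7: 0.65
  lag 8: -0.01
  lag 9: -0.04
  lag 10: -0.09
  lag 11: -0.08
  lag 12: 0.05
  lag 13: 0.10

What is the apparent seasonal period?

The largest autocorrelation is r_7 = 0.65; the remaining lags stay at or below 0.10.
The dominant spike at lag 7 indicates a seasonal period of 7.

7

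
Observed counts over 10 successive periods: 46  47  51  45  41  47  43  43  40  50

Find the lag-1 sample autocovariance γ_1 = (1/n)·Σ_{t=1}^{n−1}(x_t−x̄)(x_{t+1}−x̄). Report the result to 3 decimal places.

-0.819

Mean x̄ = (46 + 47 + 51 + 45 + 41 + 47 + 43 + 43 + 40 + 50)/10 = 45.3000
Σ_{t=1}^{9}(x_t−x̄)(x_{t+1}−x̄) = -8.1900
γ_1 = -8.1900 / 10 = -0.819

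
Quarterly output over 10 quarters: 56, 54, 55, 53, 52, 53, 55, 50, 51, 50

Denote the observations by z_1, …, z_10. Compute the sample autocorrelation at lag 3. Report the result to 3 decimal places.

-0.096

Mean z̄ = (56 + 54 + 55 + 53 + 52 + 53 + 55 + 50 + 51 + 50)/10 = 52.9000
Σ(z_t−z̄)(z_{t+3}−z̄) = (0.3100) + (-0.9900) + (0.2100) + (0.2100) + (2.6100) + (-0.1900) + (-6.0900) = -3.9300
Denominator Σ(z_t−z̄)² = 40.9000
r_3 = -3.9300 / 40.9000 = -0.096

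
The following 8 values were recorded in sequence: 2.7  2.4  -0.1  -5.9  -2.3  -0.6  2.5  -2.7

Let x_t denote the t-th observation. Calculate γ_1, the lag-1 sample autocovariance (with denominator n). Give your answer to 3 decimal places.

Mean x̄ = (2.7 + 2.4 − 0.1 − 5.9 − 2.3 − 0.6 + 2.5 − 2.7)/8 = -0.5000
Σ_{t=1}^{7}(x_t−x̄)(x_{t+1}−x̄) = 11.2800
γ_1 = 11.2800 / 8 = 1.410

1.410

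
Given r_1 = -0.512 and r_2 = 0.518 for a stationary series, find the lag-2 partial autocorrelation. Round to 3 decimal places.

0.347

φ_{22} = (r_2 − r_1²) / (1 − r_1²)
r_1² = (-0.512)² = 0.262144
Numerator = 0.518 − 0.2621 = 0.2559; denominator = 1 − 0.2621 = 0.7379
φ_{22} = 0.2559 / 0.7379 = 0.347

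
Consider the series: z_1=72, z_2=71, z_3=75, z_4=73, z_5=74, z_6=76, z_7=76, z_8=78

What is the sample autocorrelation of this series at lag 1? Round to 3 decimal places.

Mean z̄ = (72 + 71 + 75 + 73 + 74 + 76 + 76 + 78)/8 = 74.3750
Deviations from mean: -2.3750, -3.3750, 0.6250, -1.3750, -0.3750, 1.6250, 1.6250, 3.6250
Numerator Σ_{t=1}^{7}(z_t−z̄)(z_{t+1}−z̄) = 13.4844
Denominator Σ(z_t−z̄)² = 37.8750
r_1 = 13.4844 / 37.8750 = 0.356

0.356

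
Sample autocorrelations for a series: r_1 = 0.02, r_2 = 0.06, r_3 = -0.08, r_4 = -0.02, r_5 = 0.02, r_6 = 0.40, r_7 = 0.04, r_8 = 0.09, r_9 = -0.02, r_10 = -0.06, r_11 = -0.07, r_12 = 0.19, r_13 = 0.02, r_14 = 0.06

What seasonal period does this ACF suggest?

The largest autocorrelation is r_6 = 0.40, with a weaker echo at lag 12 (0.19); the remaining lags stay at or below 0.09.
The dominant spike at lag 6 indicates a seasonal period of 6.

6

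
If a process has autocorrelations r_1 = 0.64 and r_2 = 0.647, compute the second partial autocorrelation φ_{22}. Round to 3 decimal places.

φ_{22} = (r_2 − r_1²) / (1 − r_1²)
r_1² = (0.64)² = 0.4096
Numerator = 0.647 − 0.4096 = 0.2374; denominator = 1 − 0.4096 = 0.5904
φ_{22} = 0.2374 / 0.5904 = 0.402

0.402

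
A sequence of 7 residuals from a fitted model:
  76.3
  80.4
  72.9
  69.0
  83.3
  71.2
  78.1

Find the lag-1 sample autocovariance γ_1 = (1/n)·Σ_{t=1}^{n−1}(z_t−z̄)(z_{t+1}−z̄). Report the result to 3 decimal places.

-12.460

Mean z̄ = (76.3 + 80.4 + 72.9 + 69.0 + 83.3 + 71.2 + 78.1)/7 = 75.8857
Σ_{t=1}^{6}(z_t−z̄)(z_{t+1}−z̄) = -87.2188
γ_1 = -87.2188 / 7 = -12.460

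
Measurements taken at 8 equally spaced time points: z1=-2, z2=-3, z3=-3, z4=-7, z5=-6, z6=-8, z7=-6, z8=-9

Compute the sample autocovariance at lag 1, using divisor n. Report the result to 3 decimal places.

Mean z̄ = (-2 − 3 − 3 − 7 − 6 − 8 − 6 − 9)/8 = -5.5000
Deviations: 3.5000, 2.5000, 2.5000, -1.5000, -0.5000, -2.5000, -0.5000, -3.5000
Σ_{t=1}^{7}(z_t−z̄)(z_{t+1}−z̄) = 16.2500
γ_1 = 16.2500 / 8 = 2.031

2.031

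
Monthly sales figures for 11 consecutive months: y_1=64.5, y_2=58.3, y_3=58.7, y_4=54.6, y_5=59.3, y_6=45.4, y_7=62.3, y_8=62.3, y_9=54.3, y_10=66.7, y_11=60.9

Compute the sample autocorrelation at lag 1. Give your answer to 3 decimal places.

-0.235

Mean ȳ = (64.5 + 58.3 + 58.7 + 54.6 + 59.3 + 45.4 + 62.3 + 62.3 + 54.3 + 66.7 + 60.9)/11 = 58.8455
Numerator Σ_{t=1}^{10}(y_t−ȳ)(y_{t+1}−ȳ) = -80.2102
Denominator Σ(y_t−ȳ)² = 341.7473
r_1 = -80.2102 / 341.7473 = -0.235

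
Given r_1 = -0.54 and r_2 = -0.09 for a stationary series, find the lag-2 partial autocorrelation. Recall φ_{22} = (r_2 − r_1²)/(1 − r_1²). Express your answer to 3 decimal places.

φ_{22} = (r_2 − r_1²) / (1 − r_1²)
r_1² = (-0.54)² = 0.2916
Numerator = -0.09 − 0.2916 = -0.3816; denominator = 1 − 0.2916 = 0.7084
φ_{22} = -0.3816 / 0.7084 = -0.539

-0.539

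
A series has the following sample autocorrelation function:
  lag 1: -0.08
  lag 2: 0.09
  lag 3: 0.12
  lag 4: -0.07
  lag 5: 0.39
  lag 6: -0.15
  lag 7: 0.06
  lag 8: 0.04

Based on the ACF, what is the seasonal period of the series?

The largest autocorrelation is r_5 = 0.39; the remaining lags stay at or below 0.12.
The dominant spike at lag 5 indicates a seasonal period of 5.

5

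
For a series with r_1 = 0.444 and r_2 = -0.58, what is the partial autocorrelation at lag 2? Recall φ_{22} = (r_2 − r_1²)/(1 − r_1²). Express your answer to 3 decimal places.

-0.968

φ_{22} = (r_2 − r_1²) / (1 − r_1²)
r_1² = (0.444)² = 0.197136
Numerator = -0.58 − 0.1971 = -0.7771; denominator = 1 − 0.1971 = 0.8029
φ_{22} = -0.7771 / 0.8029 = -0.968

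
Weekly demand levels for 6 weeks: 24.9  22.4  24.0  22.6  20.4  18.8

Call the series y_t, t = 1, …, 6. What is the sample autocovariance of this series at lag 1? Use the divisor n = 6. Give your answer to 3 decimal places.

1.172

Mean ȳ = (24.9 + 22.4 + 24.0 + 22.6 + 20.4 + 18.8)/6 = 22.1833
Deviations: 2.7167, 0.2167, 1.8167, 0.4167, -1.7833, -3.3833
Σ_{t=1}^{5}(y_t−ȳ)(y_{t+1}−ȳ) = 7.0297
γ_1 = 7.0297 / 6 = 1.172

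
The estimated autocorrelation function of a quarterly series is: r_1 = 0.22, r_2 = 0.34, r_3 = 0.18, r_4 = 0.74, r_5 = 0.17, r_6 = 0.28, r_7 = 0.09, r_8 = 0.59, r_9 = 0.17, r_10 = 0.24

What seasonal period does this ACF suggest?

4

The largest autocorrelation is r_4 = 0.74, with a weaker echo at lag 8 (0.59); the remaining lags stay at or below 0.34.
The dominant spike at lag 4 indicates a seasonal period of 4.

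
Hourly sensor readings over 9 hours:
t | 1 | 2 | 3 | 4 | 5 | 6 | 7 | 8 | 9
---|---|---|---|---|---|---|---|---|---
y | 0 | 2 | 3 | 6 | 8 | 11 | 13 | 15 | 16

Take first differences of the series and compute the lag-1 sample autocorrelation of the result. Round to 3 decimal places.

First differences Δy: 2, 1, 3, 2, 3, 2, 2, 1
Mean of differences = 2.0000
Numerator Σ(Δy_t−Δȳ)(Δy_{t+1}−Δȳ) = -1.0000
Denominator Σ(Δy_t−Δȳ)² = 4.0000
r_1(Δy) = -1.0000 / 4.0000 = -0.250

-0.250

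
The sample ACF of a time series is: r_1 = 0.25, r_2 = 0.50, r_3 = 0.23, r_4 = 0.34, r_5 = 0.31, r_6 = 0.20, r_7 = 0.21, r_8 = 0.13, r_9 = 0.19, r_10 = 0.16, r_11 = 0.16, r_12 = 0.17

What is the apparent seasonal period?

The largest autocorrelation is r_2 = 0.50, with a weaker echo at lag 4 (0.34); the remaining lags stay at or below 0.31.
The dominant spike at lag 2 indicates a seasonal period of 2.

2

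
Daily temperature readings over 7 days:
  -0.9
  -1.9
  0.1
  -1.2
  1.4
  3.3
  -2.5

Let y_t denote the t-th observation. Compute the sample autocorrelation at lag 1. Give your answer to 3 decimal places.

Mean ȳ = (-0.9 − 1.9 + 0.1 − 1.2 + 1.4 + 3.3 − 2.5)/7 = -0.2429
Deviations from mean: -0.6571, -1.6571, 0.3429, -0.9571, 1.6429, 3.5429, -2.2571
Numerator Σ_{t=1}^{6}(y_t−ȳ)(y_{t+1}−ȳ) = -3.5561
Denominator Σ(y_t−ȳ)² = 24.5571
r_1 = -3.5561 / 24.5571 = -0.145

-0.145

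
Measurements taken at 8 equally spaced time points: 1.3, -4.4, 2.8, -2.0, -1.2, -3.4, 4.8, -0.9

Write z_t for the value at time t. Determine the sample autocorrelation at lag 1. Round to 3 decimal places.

-0.572

Mean z̄ = (1.3 − 4.4 + 2.8 − 2.0 − 1.2 − 3.4 + 4.8 − 0.9)/8 = -0.3750
Deviations from mean: 1.6750, -4.0250, 3.1750, -1.6250, -0.8250, -3.0250, 5.1750, -0.5250
Numerator Σ_{t=1}^{7}(z_t−z̄)(z_{t+1}−z̄) = -39.2156
Denominator Σ(z_t−z̄)² = 68.6150
r_1 = -39.2156 / 68.6150 = -0.572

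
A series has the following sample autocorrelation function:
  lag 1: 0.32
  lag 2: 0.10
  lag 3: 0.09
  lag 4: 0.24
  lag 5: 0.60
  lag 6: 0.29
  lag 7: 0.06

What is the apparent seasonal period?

The largest autocorrelation is r_5 = 0.60; the remaining lags stay at or below 0.32. The elevated value at lag 1 (0.32), dropping to 0.10 at lag 2, reflects decaying short-term dependence rather than seasonality.
The dominant spike at lag 5 indicates a seasonal period of 5.

5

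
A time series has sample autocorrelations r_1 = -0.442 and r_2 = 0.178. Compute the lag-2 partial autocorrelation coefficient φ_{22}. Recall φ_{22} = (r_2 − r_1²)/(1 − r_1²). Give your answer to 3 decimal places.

φ_{22} = (r_2 − r_1²) / (1 − r_1²)
r_1² = (-0.442)² = 0.195364
Numerator = 0.178 − 0.1954 = -0.0174; denominator = 1 − 0.1954 = 0.8046
φ_{22} = -0.0174 / 0.8046 = -0.022

-0.022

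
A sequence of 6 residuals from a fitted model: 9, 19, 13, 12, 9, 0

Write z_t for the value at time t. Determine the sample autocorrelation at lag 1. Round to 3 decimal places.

Mean z̄ = (9 + 19 + 13 + 12 + 9 + 0)/6 = 10.3333
Deviations from mean: -1.3333, 8.6667, 2.6667, 1.6667, -1.3333, -10.3333
Numerator Σ_{t=1}^{5}(z_t−z̄)(z_{t+1}−z̄) = 27.5556
Denominator Σ(z_t−z̄)² = 195.3333
r_1 = 27.5556 / 195.3333 = 0.141

0.141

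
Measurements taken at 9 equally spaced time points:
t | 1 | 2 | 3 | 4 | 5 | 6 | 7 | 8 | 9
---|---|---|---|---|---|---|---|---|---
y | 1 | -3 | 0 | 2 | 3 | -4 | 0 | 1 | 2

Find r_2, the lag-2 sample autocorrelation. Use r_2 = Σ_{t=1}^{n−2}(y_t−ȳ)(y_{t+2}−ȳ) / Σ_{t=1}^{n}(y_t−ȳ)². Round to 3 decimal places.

-0.421

Mean ȳ = (1 − 3 + 0 + 2 + 3 − 4 + 0 + 1 + 2)/9 = 0.2222
Σ(y_t−ȳ)(y_{t+2}−ȳ) = (-0.1728) + (-5.7284) + (-0.6173) + (-7.5062) + (-0.6173) + (-3.2840) + (-0.3951) = -18.3210
Denominator Σ(y_t−ȳ)² = 43.5556
r_2 = -18.3210 / 43.5556 = -0.421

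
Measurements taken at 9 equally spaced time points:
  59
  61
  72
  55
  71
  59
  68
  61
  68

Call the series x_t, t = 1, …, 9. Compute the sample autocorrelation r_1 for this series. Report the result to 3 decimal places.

-0.761

Mean x̄ = (59 + 61 + 72 + 55 + 71 + 59 + 68 + 61 + 68)/9 = 63.7778
Numerator Σ_{t=1}^{8}(x_t−x̄)(x_{t+1}−x̄) = -223.2716
Denominator Σ(x_t−x̄)² = 293.5556
r_1 = -223.2716 / 293.5556 = -0.761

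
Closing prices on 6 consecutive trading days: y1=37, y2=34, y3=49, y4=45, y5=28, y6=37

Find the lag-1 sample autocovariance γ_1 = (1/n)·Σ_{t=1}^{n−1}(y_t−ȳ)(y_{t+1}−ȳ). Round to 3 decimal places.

Mean ȳ = (37 + 34 + 49 + 45 + 28 + 37)/6 = 38.3333
Deviations: -1.3333, -4.3333, 10.6667, 6.6667, -10.3333, -1.3333
Σ_{t=1}^{5}(y_t−ȳ)(y_{t+1}−ȳ) = -24.4444
γ_1 = -24.4444 / 6 = -4.074

-4.074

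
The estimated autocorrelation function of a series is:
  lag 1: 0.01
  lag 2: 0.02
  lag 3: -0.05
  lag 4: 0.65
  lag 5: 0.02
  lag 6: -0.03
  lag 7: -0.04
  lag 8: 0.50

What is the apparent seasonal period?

4

The largest autocorrelation is r_4 = 0.65, with a weaker echo at lag 8 (0.50); the remaining lags stay at or below 0.02.
The dominant spike at lag 4 indicates a seasonal period of 4.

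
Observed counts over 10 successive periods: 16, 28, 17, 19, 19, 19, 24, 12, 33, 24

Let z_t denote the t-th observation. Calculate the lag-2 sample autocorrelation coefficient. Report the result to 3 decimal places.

Mean z̄ = (16 + 28 + 17 + 19 + 19 + 19 + 24 + 12 + 33 + 24)/10 = 21.1000
Numerator Σ_{t=1}^{8}(z_t−z̄)(z_{t+2}−z̄) = 40.5800
Denominator Σ(z_t−z̄)² = 344.9000
r_2 = 40.5800 / 344.9000 = 0.118

0.118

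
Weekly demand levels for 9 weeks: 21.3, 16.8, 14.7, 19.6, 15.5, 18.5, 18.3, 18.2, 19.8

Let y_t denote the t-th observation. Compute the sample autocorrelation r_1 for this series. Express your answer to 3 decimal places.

Mean ȳ = (21.3 + 16.8 + 14.7 + 19.6 + 15.5 + 18.5 + 18.3 + 18.2 + 19.8)/9 = 18.0778
Numerator Σ_{t=1}^{8}(y_t−ȳ)(y_{t+1}−ȳ) = -9.6238
Denominator Σ(y_t−ȳ)² = 35.5956
r_1 = -9.6238 / 35.5956 = -0.270

-0.270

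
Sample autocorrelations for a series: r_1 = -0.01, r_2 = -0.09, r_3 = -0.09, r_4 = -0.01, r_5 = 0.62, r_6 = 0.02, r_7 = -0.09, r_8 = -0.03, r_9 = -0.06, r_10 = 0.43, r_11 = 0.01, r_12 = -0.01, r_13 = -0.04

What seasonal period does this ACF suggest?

The largest autocorrelation is r_5 = 0.62, with a weaker echo at lag 10 (0.43); the remaining lags stay at or below 0.02.
The dominant spike at lag 5 indicates a seasonal period of 5.

5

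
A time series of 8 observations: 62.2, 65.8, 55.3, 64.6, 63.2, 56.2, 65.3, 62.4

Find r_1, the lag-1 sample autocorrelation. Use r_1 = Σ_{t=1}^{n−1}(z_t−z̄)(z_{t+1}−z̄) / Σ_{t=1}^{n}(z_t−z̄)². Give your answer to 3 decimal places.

-0.571

Mean z̄ = (62.2 + 65.8 + 55.3 + 64.6 + 63.2 + 56.2 + 65.3 + 62.4)/8 = 61.8750
Deviations from mean: 0.3250, 3.9250, -6.5750, 2.7250, 1.3250, -5.6750, 3.4250, 0.5250
Σ(z_t−z̄)(z_{t+1}−z̄) = (1.2756) + (-25.8069) + (-17.9169) + (3.6106) + (-7.5194) + (-19.4369) + (1.7981) = -63.9956
Denominator Σ(z_t−z̄)² = 112.1350
r_1 = -63.9956 / 112.1350 = -0.571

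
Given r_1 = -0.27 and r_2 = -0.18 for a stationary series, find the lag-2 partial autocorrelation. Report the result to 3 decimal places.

φ_{22} = (r_2 − r_1²) / (1 − r_1²)
r_1² = (-0.27)² = 0.0729
Numerator = -0.18 − 0.0729 = -0.2529; denominator = 1 − 0.0729 = 0.9271
φ_{22} = -0.2529 / 0.9271 = -0.273

-0.273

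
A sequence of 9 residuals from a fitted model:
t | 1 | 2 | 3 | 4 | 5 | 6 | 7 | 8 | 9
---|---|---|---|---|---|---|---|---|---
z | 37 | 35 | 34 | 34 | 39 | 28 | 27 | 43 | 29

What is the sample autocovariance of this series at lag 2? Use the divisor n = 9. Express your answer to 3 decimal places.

Mean z̄ = (37 + 35 + 34 + 34 + 39 + 28 + 27 + 43 + 29)/9 = 34.0000
Σ_{t=1}^{7}(z_t−z̄)(z_{t+2}−z̄) = -54.0000
γ_2 = -54.0000 / 9 = -6.000

-6.000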